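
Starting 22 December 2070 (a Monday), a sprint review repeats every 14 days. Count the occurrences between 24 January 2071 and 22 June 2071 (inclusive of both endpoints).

11

Occurrences land 14·i days after 22 December 2070 for i = 0, 1, 2, …
24 January 2071 is 33 days after the start; 33 ÷ 14 = 2 remainder 5; since the remainder is 5, round up to i = 3. First occurrence in the window: #4 on 2 February 2071 (3×14 = 42 days in).
22 June 2071 is 182 days after the start; 182 ÷ 14 = 13 remainder 0. Last occurrence in the window: #14 on 22 June 2071.
Occurrences #4 through #14: 11 in total.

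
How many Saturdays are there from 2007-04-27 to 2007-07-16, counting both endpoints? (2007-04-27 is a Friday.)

12

2007-04-27 is a Friday; the first Saturday on or after it is 2007-04-28 (1 day later).
From 2007-04-28 to 2007-07-16: 2 + 31 + 30 + 16 = 79 days (rest of April, May, June, July).
79 ÷ 7 = 11 full weeks with remainder 2, so 11 more Saturdays after the first → 12.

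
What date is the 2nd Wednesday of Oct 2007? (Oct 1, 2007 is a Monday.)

Oct 10, 2007

Oct 2007 begins on a Monday, so the first Wednesday is Oct 3 (2 days later).
The 2nd Wednesday is 1 weeks later: 3 + 7 = 10.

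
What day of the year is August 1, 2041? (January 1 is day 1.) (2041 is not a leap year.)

213

Days in months before August: 31 + 28 + 31 + 30 + 31 + 30 + 31 = 212.
Plus 1 day into August → day 213.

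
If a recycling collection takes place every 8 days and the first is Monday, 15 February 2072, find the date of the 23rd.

9 August 2072

The 23rd occurrence is 22 intervals after the first: 22 × 8 = 176 days after 15 February 2072.
February has 29 days — 14 days to the end of February leaves 162.
March has 31 days (131 left).
April has 30 days (101 left).
May has 31 days (70 left).
June has 30 days (40 left).
July has 31 days (9 left).
9 days into August → 9 August 2072.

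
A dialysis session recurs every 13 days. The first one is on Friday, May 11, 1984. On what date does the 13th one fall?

Oct 14, 1984

The 13th occurrence is 12 intervals after the first: 12 × 13 = 156 days after May 11, 1984.
May has 31 days — 20 days to the end of May leaves 136.
Jun has 30 days (106 left).
Jul has 31 days (75 left).
Aug has 31 days (44 left).
Sep has 30 days (14 left).
14 days into Oct → Oct 14, 1984.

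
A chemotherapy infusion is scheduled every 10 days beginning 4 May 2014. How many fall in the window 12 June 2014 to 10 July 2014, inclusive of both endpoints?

Occurrences land 10·i days after 4 May 2014 for i = 0, 1, 2, …
12 June 2014 is 39 days after the start; 39 ÷ 10 = 3 remainder 9; since the remainder is 9, round up to i = 4. First occurrence in the window: #5 on 13 June 2014 (4×10 = 40 days in).
10 July 2014 is 67 days after the start; 67 ÷ 10 = 6 remainder 7. Last occurrence in the window: #7 on 3 July 2014.
Occurrences #5 through #7: 3 in total.

3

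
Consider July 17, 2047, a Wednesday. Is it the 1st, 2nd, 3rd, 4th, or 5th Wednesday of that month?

3rd

Day 17 falls in week ⌈17/7⌉ of the month.
Days 1–7 hold the 1st Wednesday, 8–14 the 2nd, 15–21 the 3rd, 22–28 the 4th, 29–31 the 5th.
17 is in the range for the 3rd.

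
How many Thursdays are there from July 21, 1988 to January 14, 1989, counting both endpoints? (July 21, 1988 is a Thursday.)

July 21, 1988 is a Thursday; the first Thursday on or after it is July 21, 1988.
From July 21, 1988 to January 14, 1989: 10 + 31 + 30 + 31 + 30 + 31 + 14 = 177 days (rest of July, August, September, October, November, December, January).
177 ÷ 7 = 25 full weeks with remainder 2, so 25 more Thursdays after the first → 26.

26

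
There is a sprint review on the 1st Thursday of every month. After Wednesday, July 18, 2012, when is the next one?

July 2012 starts on a Sunday, so its 1st Thursday is July 5, 2012 (4 days in).
That is not after July 18, 2012, so look at August 2012.
August 2012 starts on a Wednesday, so its 1st Thursday is August 2, 2012 (1 day in).

August 2, 2012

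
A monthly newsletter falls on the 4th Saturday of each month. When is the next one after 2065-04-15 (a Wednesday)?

2065-04-25

April 2065 starts on a Wednesday; its first Saturday is the 4th, so the 4th Saturday is the 25th — 2065-04-25.
2065-04-25 is after 2065-04-15, so that is the next one.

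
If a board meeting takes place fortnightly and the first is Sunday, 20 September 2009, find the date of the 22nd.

11 July 2010

The 22nd occurrence is 21 intervals after the first: 21 × 14 = 294 days after 20 September 2009.
September has 30 days — 10 days to the end of September leaves 284.
October has 31 days (253 left).
November has 30 days (223 left).
December has 31 days (192 left).
January has 31 days (161 left).
February has 28 days (133 left).
March has 31 days (102 left).
April has 30 days (72 left).
May has 31 days (41 left).
June has 30 days (11 left).
11 days into July → 11 July 2010.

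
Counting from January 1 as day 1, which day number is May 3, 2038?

123

Days in months before May: 31 + 28 + 31 + 30 = 120.
Plus 3 days into May → day 123.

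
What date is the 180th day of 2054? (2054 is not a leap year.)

January has 31 days (180 − 31 = 149 remain).
February has 28 days (149 − 28 = 121 remain).
March has 31 days (121 − 31 = 90 remain).
April has 30 days (90 − 30 = 60 remain).
May has 31 days (60 − 31 = 29 remain).
29 into June → June 29.

29 June 2054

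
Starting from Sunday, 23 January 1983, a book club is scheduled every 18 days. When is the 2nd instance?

The 2nd occurrence is 1 interval after the first: 1 × 18 = 18 days after 23 January 1983.
January has 31 days — 8 days to the end of January leaves 10.
10 days into February → 10 February 1983.

10 February 1983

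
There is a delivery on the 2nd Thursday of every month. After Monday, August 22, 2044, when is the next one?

September 8, 2044

August 2044 starts on a Monday; its first Thursday is the 4th, so the 2nd Thursday is the 11th — August 11, 2044.
That is not after August 22, 2044, so look at September 2044.
September 2044 starts on a Thursday; its first Thursday is the 1st, so the 2nd Thursday is the 8th — September 8, 2044.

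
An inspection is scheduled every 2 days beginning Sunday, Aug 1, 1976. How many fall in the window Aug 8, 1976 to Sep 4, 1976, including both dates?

Occurrences land 2·i days after Aug 1, 1976 for i = 0, 1, 2, …
Aug 8, 1976 is 7 days after the start; 7 ÷ 2 = 3 remainder 1; since the remainder is 1, round up to i = 4. First occurrence in the window: #5 on Aug 9, 1976 (4×2 = 8 days in).
Sep 4, 1976 is 34 days after the start; 34 ÷ 2 = 17 remainder 0. Last occurrence in the window: #18 on Sep 4, 1976.
Occurrences #5 through #18: 14 in total.

14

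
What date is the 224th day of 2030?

Aug 12, 2030

Jan has 31 days (224 − 31 = 193 remain).
Feb has 28 days (193 − 28 = 165 remain).
Mar has 31 days (165 − 31 = 134 remain).
Apr has 30 days (134 − 30 = 104 remain).
May has 31 days (104 − 31 = 73 remain).
Jun has 30 days (73 − 30 = 43 remain).
Jul has 31 days (43 − 31 = 12 remain).
12 into Aug → Aug 12.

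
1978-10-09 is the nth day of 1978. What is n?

282

Days in months before October: 31 + 28 + 31 + 30 + 31 + 30 + 31 + 31 + 30 = 273.
Plus 9 days into October → day 282.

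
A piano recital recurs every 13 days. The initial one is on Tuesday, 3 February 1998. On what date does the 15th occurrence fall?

The 15th occurrence is 14 intervals after the first: 14 × 13 = 182 days after 3 February 1998.
February has 28 days — 25 days to the end of February leaves 157.
March has 31 days (126 left).
April has 30 days (96 left).
May has 31 days (65 left).
June has 30 days (35 left).
July has 31 days (4 left).
4 days into August → 4 August 1998.

4 August 1998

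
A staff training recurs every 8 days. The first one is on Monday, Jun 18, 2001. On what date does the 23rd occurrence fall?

The 23rd occurrence is 22 intervals after the first: 22 × 8 = 176 days after Jun 18, 2001.
Jun has 30 days — 12 days to the end of Jun leaves 164.
Jul has 31 days (133 left).
Aug has 31 days (102 left).
Sep has 30 days (72 left).
Oct has 31 days (41 left).
Nov has 30 days (11 left).
11 days into Dec → Dec 11, 2001.

Dec 11, 2001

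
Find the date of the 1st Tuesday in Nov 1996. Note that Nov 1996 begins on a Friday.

Nov 5, 1996

Nov 1996 begins on a Friday, so the first Tuesday is Nov 5 (4 days later).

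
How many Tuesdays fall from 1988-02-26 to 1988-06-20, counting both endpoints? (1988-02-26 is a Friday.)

16

1988-02-26 is a Friday; the first Tuesday on or after it is 1988-03-01 (4 days later).
From 1988-03-01 to 1988-06-20: 30 + 30 + 31 + 20 = 111 days (rest of March, April, May, June).
111 ÷ 7 = 15 full weeks with remainder 6, so 15 more Tuesdays after the first → 16.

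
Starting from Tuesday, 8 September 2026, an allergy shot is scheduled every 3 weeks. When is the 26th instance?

15 February 2028

The 26th occurrence is 25 intervals after the first: 25 × 21 = 525 days after 8 September 2026.
September has 30 days — 22 days to the end of September leaves 503.
From end of September to end of 2026 is 92 days (411 left).
2027 has 365 days (46 left).
January has 31 days (15 left).
15 days into February → 15 February 2028.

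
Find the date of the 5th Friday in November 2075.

November 29, 2075

November 2075 begins on a Friday, so the first Friday is November 1.
The 5th Friday is 4 weeks later: 1 + 28 = 29.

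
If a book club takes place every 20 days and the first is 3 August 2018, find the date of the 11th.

19 February 2019

The 11th occurrence is 10 intervals after the first: 10 × 20 = 200 days after 3 August 2018.
August has 31 days — 28 days to the end of August leaves 172.
September has 30 days (142 left).
October has 31 days (111 left).
November has 30 days (81 left).
December has 31 days (50 left).
January has 31 days (19 left).
19 days into February → 19 February 2019.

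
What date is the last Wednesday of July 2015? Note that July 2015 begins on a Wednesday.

July 29, 2015

July 2015 begins on a Wednesday, so the first Wednesday is July 1.
July 2015 has 31 days. Adding weeks: 1, 8, 15, 22, 29 — the last one ≤ 31 is the 29th.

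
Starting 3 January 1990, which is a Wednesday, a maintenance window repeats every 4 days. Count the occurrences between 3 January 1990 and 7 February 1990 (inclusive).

Occurrences land 4·i days after 3 January 1990 for i = 0, 1, 2, …
The window opens on the start date, so the first occurrence inside is #1 on 3 January 1990.
7 February 1990 is 35 days after the start; 35 ÷ 4 = 8 remainder 3. Last occurrence in the window: #9 on 4 February 1990.
Occurrences #1 through #9: 9 in total.

9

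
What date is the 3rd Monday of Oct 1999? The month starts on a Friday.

Oct 18, 1999

Oct 1999 begins on a Friday, so the first Monday is Oct 4 (3 days later).
The 3rd Monday is 2 weeks later: 4 + 14 = 18.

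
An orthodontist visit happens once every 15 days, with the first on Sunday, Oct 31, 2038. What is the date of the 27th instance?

The 27th occurrence is 26 intervals after the first: 26 × 15 = 390 days after Oct 31, 2038.
Oct has 31 days — 0 days to the end of Oct leaves 390.
Nov has 30 days (360 left).
Dec has 31 days (329 left).
Jan has 31 days (298 left).
Feb has 28 days (270 left).
Mar has 31 days (239 left).
Apr has 30 days (209 left).
May has 31 days (178 left).
Jun has 30 days (148 left).
Jul has 31 days (117 left).
Aug has 31 days (86 left).
Sep has 30 days (56 left).
Oct has 31 days (25 left).
25 days into Nov → Nov 25, 2039.

Nov 25, 2039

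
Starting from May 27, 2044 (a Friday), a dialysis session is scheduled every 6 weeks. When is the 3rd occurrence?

Aug 19, 2044

The 3rd occurrence is 2 intervals after the first: 2 × 42 = 84 days after May 27, 2044.
May has 31 days — 4 days to the end of May leaves 80.
Jun has 30 days (50 left).
Jul has 31 days (19 left).
19 days into Aug → Aug 19, 2044.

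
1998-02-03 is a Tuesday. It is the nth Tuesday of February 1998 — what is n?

1st

Day 3 falls in week ⌈3/7⌉ of the month.
Days 1–7 hold the 1st Tuesday, 8–14 the 2nd, 15–21 the 3rd, 22–28 the 4th, 29–31 the 5th.
3 is in the range for the 1st.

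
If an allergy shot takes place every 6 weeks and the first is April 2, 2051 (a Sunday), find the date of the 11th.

May 26, 2052

The 11th occurrence is 10 intervals after the first: 10 × 42 = 420 days after April 2, 2051.
April has 30 days — 28 days to the end of April leaves 392.
May has 31 days (361 left).
June has 30 days (331 left).
July has 31 days (300 left).
August has 31 days (269 left).
September has 30 days (239 left).
October has 31 days (208 left).
November has 30 days (178 left).
December has 31 days (147 left).
January has 31 days (116 left).
February has 29 days (87 left).
March has 31 days (56 left).
April has 30 days (26 left).
26 days into May → May 26, 2052.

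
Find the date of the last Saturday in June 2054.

The first Saturday of June 2054 is June 6.
June 2054 has 30 days. Adding weeks: 6, 13, 20, 27 — the last one ≤ 30 is the 27th.

2054-06-27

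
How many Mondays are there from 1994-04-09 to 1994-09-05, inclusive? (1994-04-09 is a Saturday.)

1994-04-09 is a Saturday; the first Monday on or after it is 1994-04-11 (2 days later).
From 1994-04-11 to 1994-09-05: 19 + 31 + 30 + 31 + 31 + 5 = 147 days (rest of April, May, June, July, August, September).
147 ÷ 7 = 21 full weeks with remainder 0, so 21 more Mondays after the first → 22.

22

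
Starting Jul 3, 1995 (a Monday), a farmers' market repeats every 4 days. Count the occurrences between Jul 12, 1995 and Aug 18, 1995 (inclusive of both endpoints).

9

Occurrences land 4·i days after Jul 3, 1995 for i = 0, 1, 2, …
Jul 12, 1995 is 9 days after the start; 9 ÷ 4 = 2 remainder 1; since the remainder is 1, round up to i = 3. First occurrence in the window: #4 on Jul 15, 1995 (3×4 = 12 days in).
Aug 18, 1995 is 46 days after the start; 46 ÷ 4 = 11 remainder 2. Last occurrence in the window: #12 on Aug 16, 1995.
Occurrences #4 through #12: 9 in total.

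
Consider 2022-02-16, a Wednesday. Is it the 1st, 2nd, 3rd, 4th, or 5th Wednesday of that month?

Day 16 falls in week ⌈16/7⌉ of the month.
Days 1–7 hold the 1st Wednesday, 8–14 the 2nd, 15–21 the 3rd, 22–28 the 4th, 29–31 the 5th.
16 is in the range for the 3rd.

3rd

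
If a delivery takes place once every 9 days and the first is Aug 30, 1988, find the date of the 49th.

Nov 5, 1989

The 49th occurrence is 48 intervals after the first: 48 × 9 = 432 days after Aug 30, 1988.
Aug has 31 days — 1 day to the end of Aug leaves 431.
From end of Aug to end of 1988 is 122 days (309 left).
Jan has 31 days (278 left).
Feb has 28 days (250 left).
Mar has 31 days (219 left).
Apr has 30 days (189 left).
May has 31 days (158 left).
Jun has 30 days (128 left).
Jul has 31 days (97 left).
Aug has 31 days (66 left).
Sep has 30 days (36 left).
Oct has 31 days (5 left).
5 days into Nov → Nov 5, 1989.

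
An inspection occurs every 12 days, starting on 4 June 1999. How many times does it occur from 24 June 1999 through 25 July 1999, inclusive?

3

Occurrences land 12·i days after 4 June 1999 for i = 0, 1, 2, …
24 June 1999 is 20 days after the start; 20 ÷ 12 = 1 remainder 8; since the remainder is 8, round up to i = 2. First occurrence in the window: #3 on 28 June 1999 (2×12 = 24 days in).
25 July 1999 is 51 days after the start; 51 ÷ 12 = 4 remainder 3. Last occurrence in the window: #5 on 22 July 1999.
Occurrences #3 through #5: 3 in total.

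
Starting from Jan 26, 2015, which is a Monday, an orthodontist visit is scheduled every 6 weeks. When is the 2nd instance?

The 2nd occurrence is 1 interval after the first: 1 × 42 = 42 days after Jan 26, 2015.
Jan has 31 days — 5 days to the end of Jan leaves 37.
Feb has 28 days (9 left).
9 days into Mar → Mar 9, 2015.

Mar 9, 2015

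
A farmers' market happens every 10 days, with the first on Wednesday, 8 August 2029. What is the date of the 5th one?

17 September 2029

The 5th occurrence is 4 intervals after the first: 4 × 10 = 40 days after 8 August 2029.
August has 31 days — 23 days to the end of August leaves 17.
17 days into September → 17 September 2029.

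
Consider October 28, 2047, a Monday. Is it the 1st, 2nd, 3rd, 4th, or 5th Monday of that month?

Day 28 falls in week ⌈28/7⌉ of the month.
Days 1–7 hold the 1st Monday, 8–14 the 2nd, 15–21 the 3rd, 22–28 the 4th, 29–31 the 5th.
28 is in the range for the 4th.

4th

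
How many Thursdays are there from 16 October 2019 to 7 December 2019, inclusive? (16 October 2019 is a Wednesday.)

8

16 October 2019 is a Wednesday; the first Thursday on or after it is 17 October 2019 (1 day later).
From 17 October 2019 to 7 December 2019: 14 + 30 + 7 = 51 days (rest of October, November, December).
51 ÷ 7 = 7 full weeks with remainder 2, so 7 more Thursdays after the first → 8.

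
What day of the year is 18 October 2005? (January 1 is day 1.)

291

Days in months before October: 31 + 28 + 31 + 30 + 31 + 30 + 31 + 31 + 30 = 273.
Plus 18 days into October → day 291.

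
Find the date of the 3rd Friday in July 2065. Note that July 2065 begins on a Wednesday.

July 17, 2065

July 2065 begins on a Wednesday, so the first Friday is July 3 (2 days later).
The 3rd Friday is 2 weeks later: 3 + 14 = 17.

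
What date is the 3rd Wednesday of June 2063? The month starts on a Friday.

June 2063 begins on a Friday, so the first Wednesday is June 6 (5 days later).
The 3rd Wednesday is 2 weeks later: 6 + 14 = 20.

June 20, 2063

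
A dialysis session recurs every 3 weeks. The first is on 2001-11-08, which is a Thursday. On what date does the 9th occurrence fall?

The 9th occurrence is 8 intervals after the first: 8 × 21 = 168 days after 2001-11-08.
November has 30 days — 22 days to the end of November leaves 146.
December has 31 days (115 left).
January has 31 days (84 left).
February has 28 days (56 left).
March has 31 days (25 left).
25 days into April → 2002-04-25.

2002-04-25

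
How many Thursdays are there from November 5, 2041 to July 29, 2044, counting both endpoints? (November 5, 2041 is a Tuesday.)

143

November 5, 2041 is a Tuesday; the first Thursday on or after it is November 7, 2041 (2 days later).
From November 7, 2041 to July 29, 2044: 54 + 365 + 365 + 211 = 995 days (rest of 2041, 2042, 2043, to July 29, 2044 in 2044).
995 ÷ 7 = 142 full weeks with remainder 1, so 142 more Thursdays after the first → 143.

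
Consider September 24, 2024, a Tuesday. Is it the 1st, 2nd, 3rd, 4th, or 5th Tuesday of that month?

Day 24 falls in week ⌈24/7⌉ of the month.
Days 1–7 hold the 1st Tuesday, 8–14 the 2nd, 15–21 the 3rd, 22–28 the 4th, 29–31 the 5th.
24 is in the range for the 4th.

4th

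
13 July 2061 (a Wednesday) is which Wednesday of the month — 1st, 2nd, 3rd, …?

2nd

Day 13 falls in week ⌈13/7⌉ of the month.
Days 1–7 hold the 1st Wednesday, 8–14 the 2nd, 15–21 the 3rd, 22–28 the 4th, 29–31 the 5th.
13 is in the range for the 2nd.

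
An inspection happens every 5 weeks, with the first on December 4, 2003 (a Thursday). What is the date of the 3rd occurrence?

February 12, 2004

The 3rd occurrence is 2 intervals after the first: 2 × 35 = 70 days after December 4, 2003.
December has 31 days — 27 days to the end of December leaves 43.
January has 31 days (12 left).
12 days into February → February 12, 2004.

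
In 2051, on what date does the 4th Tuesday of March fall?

28 March 2051

March 2051 begins on a Wednesday, so the first Tuesday is March 7 (6 days later).
The 4th Tuesday is 3 weeks later: 7 + 21 = 28.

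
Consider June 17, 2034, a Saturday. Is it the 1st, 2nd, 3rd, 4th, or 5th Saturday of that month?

3rd

Day 17 falls in week ⌈17/7⌉ of the month.
Days 1–7 hold the 1st Saturday, 8–14 the 2nd, 15–21 the 3rd, 22–28 the 4th, 29–31 the 5th.
17 is in the range for the 3rd.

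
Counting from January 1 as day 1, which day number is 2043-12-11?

Days in months before December: 31 + 28 + 31 + 30 + 31 + 30 + 31 + 31 + 30 + 31 + 30 = 334.
Plus 11 days into December → day 345.

345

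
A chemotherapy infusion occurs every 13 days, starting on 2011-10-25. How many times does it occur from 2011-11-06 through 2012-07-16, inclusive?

Occurrences land 13·i days after 2011-10-25 for i = 0, 1, 2, …
2011-11-06 is 12 days after the start; 12 ÷ 13 = 0 remainder 12; since the remainder is 12, round up to i = 1. First occurrence in the window: #2 on 2011-11-07 (1×13 = 13 days in).
2012-07-16 is 265 days after the start; 265 ÷ 13 = 20 remainder 5. Last occurrence in the window: #21 on 2012-07-11.
Occurrences #2 through #21: 20 in total.

20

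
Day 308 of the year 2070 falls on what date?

4 November 2070

January has 31 days (308 − 31 = 277 remain).
February has 28 days (277 − 28 = 249 remain).
March has 31 days (249 − 31 = 218 remain).
April has 30 days (218 − 30 = 188 remain).
May has 31 days (188 − 31 = 157 remain).
June has 30 days (157 − 30 = 127 remain).
July has 31 days (127 − 31 = 96 remain).
August has 31 days (96 − 31 = 65 remain).
September has 30 days (65 − 30 = 35 remain).
October has 31 days (35 − 31 = 4 remain).
4 into November → November 4.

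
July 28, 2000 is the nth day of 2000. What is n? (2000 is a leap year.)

Days in months before July: 31 + 29 + 31 + 30 + 31 + 30 = 182.
Plus 28 days into July → day 210.

210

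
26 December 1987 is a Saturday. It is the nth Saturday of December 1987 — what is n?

4th

Day 26 falls in week ⌈26/7⌉ of the month.
Days 1–7 hold the 1st Saturday, 8–14 the 2nd, 15–21 the 3rd, 22–28 the 4th, 29–31 the 5th.
26 is in the range for the 4th.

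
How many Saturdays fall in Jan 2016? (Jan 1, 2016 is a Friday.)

5

Jan 1, 2016 is a Friday; the first Saturday on or after it is Jan 2, 2016 (1 day later).
From Jan 2, 2016 to Jan 31, 2016 is 31 − 2 = 29 days.
29 ÷ 7 = 4 full weeks with remainder 1, so 4 more Saturdays after the first → 5.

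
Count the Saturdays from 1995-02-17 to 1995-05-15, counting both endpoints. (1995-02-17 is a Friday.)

1995-02-17 is a Friday; the first Saturday on or after it is 1995-02-18 (1 day later).
From 1995-02-18 to 1995-05-15: 10 + 31 + 30 + 15 = 86 days (rest of February, March, April, May).
86 ÷ 7 = 12 full weeks with remainder 2, so 12 more Saturdays after the first → 13.

13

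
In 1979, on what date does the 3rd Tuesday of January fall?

1979-01-16

The first Tuesday of January 1979 is January 2.
The 3rd Tuesday is 2 weeks later: 2 + 14 = 16.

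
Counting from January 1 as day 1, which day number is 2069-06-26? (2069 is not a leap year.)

Days in months before June: 31 + 28 + 31 + 30 + 31 = 151.
Plus 26 days into June → day 177.

177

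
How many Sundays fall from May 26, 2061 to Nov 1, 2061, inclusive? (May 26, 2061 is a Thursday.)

May 26, 2061 is a Thursday; the first Sunday on or after it is May 29, 2061 (3 days later).
From May 29, 2061 to Nov 1, 2061: 2 + 30 + 31 + 31 + 30 + 31 + 1 = 156 days (rest of May, Jun, Jul, Aug, Sep, Oct, Nov).
156 ÷ 7 = 22 full weeks with remainder 2, so 22 more Sundays after the first → 23.

23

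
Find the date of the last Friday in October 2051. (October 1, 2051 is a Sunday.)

27 October 2051

October 2051 begins on a Sunday, so the first Friday is October 6 (5 days later).
October 2051 has 31 days. Adding weeks: 6, 13, 20, 27 — the last one ≤ 31 is the 27th.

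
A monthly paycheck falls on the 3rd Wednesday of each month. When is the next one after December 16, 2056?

December 2056 starts on a Friday; its first Wednesday is the 6th, so the 3rd Wednesday is the 20th — December 20, 2056.
December 20, 2056 is after December 16, 2056, so that is the next one.

December 20, 2056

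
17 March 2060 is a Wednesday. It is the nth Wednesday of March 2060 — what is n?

3rd

Day 17 falls in week ⌈17/7⌉ of the month.
Days 1–7 hold the 1st Wednesday, 8–14 the 2nd, 15–21 the 3rd, 22–28 the 4th, 29–31 the 5th.
17 is in the range for the 3rd.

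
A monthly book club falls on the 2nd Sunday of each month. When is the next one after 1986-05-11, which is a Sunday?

1986-06-08

May 1986 starts on a Thursday; its first Sunday is the 4th, so the 2nd Sunday is the 11th — 1986-05-11.
That is not after 1986-05-11, so look at June 1986.
June 1986 starts on a Sunday; its first Sunday is the 1st, so the 2nd Sunday is the 8th — 1986-06-08.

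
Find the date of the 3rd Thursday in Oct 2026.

Oct 15, 2026

Oct 2026 begins on a Thursday, so the first Thursday is Oct 1.
The 3rd Thursday is 2 weeks later: 1 + 14 = 15.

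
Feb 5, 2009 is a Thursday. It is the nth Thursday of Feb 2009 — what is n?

1st

Day 5 falls in week ⌈5/7⌉ of the month.
Days 1–7 hold the 1st Thursday, 8–14 the 2nd, 15–21 the 3rd, 22–28 the 4th, 29–31 the 5th.
5 is in the range for the 1st.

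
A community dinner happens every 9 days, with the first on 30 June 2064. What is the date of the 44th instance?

22 July 2065

The 44th occurrence is 43 intervals after the first: 43 × 9 = 387 days after 30 June 2064.
June has 30 days — 0 days to the end of June leaves 387.
July has 31 days (356 left).
August has 31 days (325 left).
September has 30 days (295 left).
October has 31 days (264 left).
November has 30 days (234 left).
December has 31 days (203 left).
January has 31 days (172 left).
February has 28 days (144 left).
March has 31 days (113 left).
April has 30 days (83 left).
May has 31 days (52 left).
June has 30 days (22 left).
22 days into July → 22 July 2065.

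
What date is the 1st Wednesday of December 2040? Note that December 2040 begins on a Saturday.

December 2040 begins on a Saturday, so the first Wednesday is December 5 (4 days later).

5 December 2040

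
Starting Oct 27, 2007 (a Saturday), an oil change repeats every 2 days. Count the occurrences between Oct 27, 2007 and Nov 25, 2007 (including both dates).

Occurrences land 2·i days after Oct 27, 2007 for i = 0, 1, 2, …
The window opens on the start date, so the first occurrence inside is #1 on Oct 27, 2007.
Nov 25, 2007 is 29 days after the start; 29 ÷ 2 = 14 remainder 1. Last occurrence in the window: #15 on Nov 24, 2007.
Occurrences #1 through #15: 15 in total.

15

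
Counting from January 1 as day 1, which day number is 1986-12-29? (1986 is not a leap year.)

363

Days in months before December: 31 + 28 + 31 + 30 + 31 + 30 + 31 + 31 + 30 + 31 + 30 = 334.
Plus 29 days into December → day 363.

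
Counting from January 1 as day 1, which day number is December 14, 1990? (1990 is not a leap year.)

348

Days in months before December: 31 + 28 + 31 + 30 + 31 + 30 + 31 + 31 + 30 + 31 + 30 = 334.
Plus 14 days into December → day 348.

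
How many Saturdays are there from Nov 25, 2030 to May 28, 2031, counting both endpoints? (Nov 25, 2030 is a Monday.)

26

Nov 25, 2030 is a Monday; the first Saturday on or after it is Nov 30, 2030 (5 days later).
From Nov 30, 2030 to May 28, 2031: 0 + 31 + 31 + 28 + 31 + 30 + 28 = 179 days (rest of Nov, Dec, Jan, Feb, Mar, Apr, May).
179 ÷ 7 = 25 full weeks with remainder 4, so 25 more Saturdays after the first → 26.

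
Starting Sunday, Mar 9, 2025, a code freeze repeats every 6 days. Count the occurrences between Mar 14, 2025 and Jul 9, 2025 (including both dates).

20

Occurrences land 6·i days after Mar 9, 2025 for i = 0, 1, 2, …
Mar 14, 2025 is 5 days after the start; 5 ÷ 6 = 0 remainder 5; since the remainder is 5, round up to i = 1. First occurrence in the window: #2 on Mar 15, 2025 (1×6 = 6 days in).
Jul 9, 2025 is 122 days after the start; 122 ÷ 6 = 20 remainder 2. Last occurrence in the window: #21 on Jul 7, 2025.
Occurrences #2 through #21: 20 in total.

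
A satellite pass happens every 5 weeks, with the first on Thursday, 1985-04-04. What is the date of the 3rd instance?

1985-06-13

The 3rd occurrence is 2 intervals after the first: 2 × 35 = 70 days after 1985-04-04.
April has 30 days — 26 days to the end of April leaves 44.
May has 31 days (13 left).
13 days into June → 1985-06-13.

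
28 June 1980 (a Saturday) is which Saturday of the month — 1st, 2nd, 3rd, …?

4th

Day 28 falls in week ⌈28/7⌉ of the month.
Days 1–7 hold the 1st Saturday, 8–14 the 2nd, 15–21 the 3rd, 22–28 the 4th, 29–31 the 5th.
28 is in the range for the 4th.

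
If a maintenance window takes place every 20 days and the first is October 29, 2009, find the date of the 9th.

The 9th occurrence is 8 intervals after the first: 8 × 20 = 160 days after October 29, 2009.
October has 31 days — 2 days to the end of October leaves 158.
November has 30 days (128 left).
December has 31 days (97 left).
January has 31 days (66 left).
February has 28 days (38 left).
March has 31 days (7 left).
7 days into April → April 7, 2010.

April 7, 2010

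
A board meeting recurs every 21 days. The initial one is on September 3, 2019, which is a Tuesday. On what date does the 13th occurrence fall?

The 13th occurrence is 12 intervals after the first: 12 × 21 = 252 days after September 3, 2019.
September has 30 days — 27 days to the end of September leaves 225.
October has 31 days (194 left).
November has 30 days (164 left).
December has 31 days (133 left).
January has 31 days (102 left).
February has 29 days (73 left).
March has 31 days (42 left).
April has 30 days (12 left).
12 days into May → May 12, 2020.

May 12, 2020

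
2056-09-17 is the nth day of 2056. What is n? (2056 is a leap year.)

Days in months before September: 31 + 29 + 31 + 30 + 31 + 30 + 31 + 31 = 244.
Plus 17 days into September → day 261.

261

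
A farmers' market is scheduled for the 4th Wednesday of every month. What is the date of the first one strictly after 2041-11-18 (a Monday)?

November 2041 starts on a Friday; its first Wednesday is the 6th, so the 4th Wednesday is the 27th — 2041-11-27.
2041-11-27 is after 2041-11-18, so that is the next one.

2041-11-27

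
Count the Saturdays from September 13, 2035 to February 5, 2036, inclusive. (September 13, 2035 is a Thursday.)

September 13, 2035 is a Thursday; the first Saturday on or after it is September 15, 2035 (2 days later).
From September 15, 2035 to February 5, 2036: 15 + 31 + 30 + 31 + 31 + 5 = 143 days (rest of September, October, November, December, January, February).
143 ÷ 7 = 20 full weeks with remainder 3, so 20 more Saturdays after the first → 21.

21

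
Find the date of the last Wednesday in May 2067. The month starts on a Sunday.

May 2067 begins on a Sunday, so the first Wednesday is May 4 (3 days later).
May 2067 has 31 days. Adding weeks: 4, 11, 18, 25 — the last one ≤ 31 is the 25th.

May 25, 2067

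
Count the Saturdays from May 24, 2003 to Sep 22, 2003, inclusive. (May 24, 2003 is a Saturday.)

18

May 24, 2003 is a Saturday; the first Saturday on or after it is May 24, 2003.
From May 24, 2003 to Sep 22, 2003: 7 + 30 + 31 + 31 + 22 = 121 days (rest of May, Jun, Jul, Aug, Sep).
121 ÷ 7 = 17 full weeks with remainder 2, so 17 more Saturdays after the first → 18.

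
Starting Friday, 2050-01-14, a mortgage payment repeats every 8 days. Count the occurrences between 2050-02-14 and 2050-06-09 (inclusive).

15

Occurrences land 8·i days after 2050-01-14 for i = 0, 1, 2, …
2050-02-14 is 31 days after the start; 31 ÷ 8 = 3 remainder 7; since the remainder is 7, round up to i = 4. First occurrence in the window: #5 on 2050-02-15 (4×8 = 32 days in).
2050-06-09 is 146 days after the start; 146 ÷ 8 = 18 remainder 2. Last occurrence in the window: #19 on 2050-06-07.
Occurrences #5 through #19: 15 in total.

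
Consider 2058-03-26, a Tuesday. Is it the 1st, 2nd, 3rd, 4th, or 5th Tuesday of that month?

4th

Day 26 falls in week ⌈26/7⌉ of the month.
Days 1–7 hold the 1st Tuesday, 8–14 the 2nd, 15–21 the 3rd, 22–28 the 4th, 29–31 the 5th.
26 is in the range for the 4th.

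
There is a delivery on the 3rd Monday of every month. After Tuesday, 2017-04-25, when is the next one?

2017-05-15

April 2017 starts on a Saturday; its first Monday is the 3rd, so the 3rd Monday is the 17th — 2017-04-17.
That is not after 2017-04-25, so look at May 2017.
May 2017 starts on a Monday; its first Monday is the 1st, so the 3rd Monday is the 15th — 2017-05-15.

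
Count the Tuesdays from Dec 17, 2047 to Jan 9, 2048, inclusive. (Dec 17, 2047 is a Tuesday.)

4

Dec 17, 2047 is a Tuesday; the first Tuesday on or after it is Dec 17, 2047.
From Dec 17, 2047 to Jan 9, 2048: 14 + 9 = 23 days (rest of Dec, Jan).
23 ÷ 7 = 3 full weeks with remainder 2, so 3 more Tuesdays after the first → 4.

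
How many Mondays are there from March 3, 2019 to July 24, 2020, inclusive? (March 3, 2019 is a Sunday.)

73

March 3, 2019 is a Sunday; the first Monday on or after it is March 4, 2019 (1 day later).
From March 4, 2019 to July 24, 2020: 302 + 206 = 508 days (rest of 2019, to July 24, 2020 in 2020).
508 ÷ 7 = 72 full weeks with remainder 4, so 72 more Mondays after the first → 73.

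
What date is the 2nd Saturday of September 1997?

September 1997 begins on a Monday, so the first Saturday is September 6 (5 days later).
The 2nd Saturday is 1 weeks later: 6 + 7 = 13.

1997-09-13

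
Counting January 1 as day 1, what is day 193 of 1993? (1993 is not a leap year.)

Jul 12, 1993

Jan has 31 days (193 − 31 = 162 remain).
Feb has 28 days (162 − 28 = 134 remain).
Mar has 31 days (134 − 31 = 103 remain).
Apr has 30 days (103 − 30 = 73 remain).
May has 31 days (73 − 31 = 42 remain).
Jun has 30 days (42 − 30 = 12 remain).
12 into Jul → Jul 12.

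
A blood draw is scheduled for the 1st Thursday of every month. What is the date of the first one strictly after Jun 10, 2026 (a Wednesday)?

Jul 2, 2026

Jun 2026 starts on a Monday, so its 1st Thursday is Jun 4, 2026 (3 days in).
That is not after Jun 10, 2026, so look at Jul 2026.
Jul 2026 starts on a Wednesday, so its 1st Thursday is Jul 2, 2026 (1 day in).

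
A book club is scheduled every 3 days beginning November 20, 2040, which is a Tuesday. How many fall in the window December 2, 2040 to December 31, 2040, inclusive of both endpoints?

Occurrences land 3·i days after November 20, 2040 for i = 0, 1, 2, …
December 2, 2040 is 12 days after the start; 12 ÷ 3 = 4 remainder 0. First occurrence in the window: #5 on December 2, 2040 (4×3 = 12 days in).
December 31, 2040 is 41 days after the start; 41 ÷ 3 = 13 remainder 2. Last occurrence in the window: #14 on December 29, 2040.
Occurrences #5 through #14: 10 in total.

10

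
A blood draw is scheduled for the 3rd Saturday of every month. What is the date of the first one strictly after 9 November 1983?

19 November 1983

November 1983 starts on a Tuesday; its first Saturday is the 5th, so the 3rd Saturday is the 19th — 19 November 1983.
19 November 1983 is after 9 November 1983, so that is the next one.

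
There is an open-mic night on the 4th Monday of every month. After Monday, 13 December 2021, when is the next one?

December 2021 starts on a Wednesday; its first Monday is the 6th, so the 4th Monday is the 27th — 27 December 2021.
27 December 2021 is after 13 December 2021, so that is the next one.

27 December 2021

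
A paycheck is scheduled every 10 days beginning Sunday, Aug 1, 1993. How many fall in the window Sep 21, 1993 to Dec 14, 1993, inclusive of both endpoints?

Occurrences land 10·i days after Aug 1, 1993 for i = 0, 1, 2, …
Sep 21, 1993 is 51 days after the start; 51 ÷ 10 = 5 remainder 1; since the remainder is 1, round up to i = 6. First occurrence in the window: #7 on Sep 30, 1993 (6×10 = 60 days in).
Dec 14, 1993 is 135 days after the start; 135 ÷ 10 = 13 remainder 5. Last occurrence in the window: #14 on Dec 9, 1993.
Occurrences #7 through #14: 8 in total.

8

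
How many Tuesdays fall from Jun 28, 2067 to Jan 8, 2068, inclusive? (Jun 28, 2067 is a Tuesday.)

28

Jun 28, 2067 is a Tuesday; the first Tuesday on or after it is Jun 28, 2067.
From Jun 28, 2067 to Jan 8, 2068: 2 + 31 + 31 + 30 + 31 + 30 + 31 + 8 = 194 days (rest of Jun, Jul, Aug, Sep, Oct, Nov, Dec, Jan).
194 ÷ 7 = 27 full weeks with remainder 5, so 27 more Tuesdays after the first → 28.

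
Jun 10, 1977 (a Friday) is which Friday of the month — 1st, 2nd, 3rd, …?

2nd

Day 10 falls in week ⌈10/7⌉ of the month.
Days 1–7 hold the 1st Friday, 8–14 the 2nd, 15–21 the 3rd, 22–28 the 4th, 29–31 the 5th.
10 is in the range for the 2nd.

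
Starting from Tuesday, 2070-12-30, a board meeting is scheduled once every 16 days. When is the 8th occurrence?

The 8th occurrence is 7 intervals after the first: 7 × 16 = 112 days after 2070-12-30.
December has 31 days — 1 day to the end of December leaves 111.
January has 31 days (80 left).
February has 28 days (52 left).
March has 31 days (21 left).
21 days into April → 2071-04-21.

2071-04-21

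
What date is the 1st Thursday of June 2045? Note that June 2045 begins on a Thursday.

1 June 2045

June 2045 begins on a Thursday, so the first Thursday is June 1.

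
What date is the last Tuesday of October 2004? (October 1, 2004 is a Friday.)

October 26, 2004

October 2004 begins on a Friday, so the first Tuesday is October 5 (4 days later).
October 2004 has 31 days. Adding weeks: 5, 12, 19, 26 — the last one ≤ 31 is the 26th.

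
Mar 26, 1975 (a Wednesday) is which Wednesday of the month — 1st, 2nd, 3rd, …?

Day 26 falls in week ⌈26/7⌉ of the month.
Days 1–7 hold the 1st Wednesday, 8–14 the 2nd, 15–21 the 3rd, 22–28 the 4th, 29–31 the 5th.
26 is in the range for the 4th.

4th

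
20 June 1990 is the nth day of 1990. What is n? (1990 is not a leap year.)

171

Days in months before June: 31 + 28 + 31 + 30 + 31 = 151.
Plus 20 days into June → day 171.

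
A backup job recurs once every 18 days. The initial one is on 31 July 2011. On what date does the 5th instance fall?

11 October 2011

The 5th occurrence is 4 intervals after the first: 4 × 18 = 72 days after 31 July 2011.
July has 31 days — 0 days to the end of July leaves 72.
August has 31 days (41 left).
September has 30 days (11 left).
11 days into October → 11 October 2011.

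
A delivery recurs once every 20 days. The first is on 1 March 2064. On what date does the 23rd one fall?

15 May 2065

The 23rd occurrence is 22 intervals after the first: 22 × 20 = 440 days after 1 March 2064.
March has 31 days — 30 days to the end of March leaves 410.
From end of March to end of 2064 is 275 days (135 left).
January has 31 days (104 left).
February has 28 days (76 left).
March has 31 days (45 left).
April has 30 days (15 left).
15 days into May → 15 May 2065.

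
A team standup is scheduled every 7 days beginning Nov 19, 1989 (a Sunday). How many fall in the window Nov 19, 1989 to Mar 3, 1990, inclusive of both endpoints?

15

Occurrences land 7·i days after Nov 19, 1989 for i = 0, 1, 2, …
The window opens on the start date, so the first occurrence inside is #1 on Nov 19, 1989.
Mar 3, 1990 is 104 days after the start; 104 ÷ 7 = 14 remainder 6. Last occurrence in the window: #15 on Feb 25, 1990.
Occurrences #1 through #15: 15 in total.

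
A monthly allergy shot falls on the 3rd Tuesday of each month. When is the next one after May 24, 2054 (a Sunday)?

May 2054 starts on a Friday; its first Tuesday is the 5th, so the 3rd Tuesday is the 19th — May 19, 2054.
That is not after May 24, 2054, so look at Jun 2054.
Jun 2054 starts on a Monday; its first Tuesday is the 2nd, so the 3rd Tuesday is the 16th — Jun 16, 2054.

Jun 16, 2054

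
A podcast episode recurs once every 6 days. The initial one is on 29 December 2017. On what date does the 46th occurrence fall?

25 September 2018

The 46th occurrence is 45 intervals after the first: 45 × 6 = 270 days after 29 December 2017.
December has 31 days — 2 days to the end of December leaves 268.
January has 31 days (237 left).
February has 28 days (209 left).
March has 31 days (178 left).
April has 30 days (148 left).
May has 31 days (117 left).
June has 30 days (87 left).
July has 31 days (56 left).
August has 31 days (25 left).
25 days into September → 25 September 2018.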